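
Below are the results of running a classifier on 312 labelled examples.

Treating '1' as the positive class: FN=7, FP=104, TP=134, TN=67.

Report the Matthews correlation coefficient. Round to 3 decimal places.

MCC = (TP·TN − FP·FN) / √((TP+FP)(TP+FN)(TN+FP)(TN+FN))
Numerator = 134·67 − 104·7 = 8250
Denominator = √(238·141·171·74) = √424642932 = 20606.8661
MCC = 8250 / 20606.8661 = 0.400

0.400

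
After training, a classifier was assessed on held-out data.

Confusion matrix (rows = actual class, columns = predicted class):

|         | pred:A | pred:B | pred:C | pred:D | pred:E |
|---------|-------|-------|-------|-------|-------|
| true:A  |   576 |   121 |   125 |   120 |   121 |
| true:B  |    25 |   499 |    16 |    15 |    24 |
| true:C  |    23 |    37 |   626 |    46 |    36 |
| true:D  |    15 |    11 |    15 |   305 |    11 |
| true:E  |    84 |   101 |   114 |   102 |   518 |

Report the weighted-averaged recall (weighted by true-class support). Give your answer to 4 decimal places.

Per-class recall (TP/(TP+FN)):
  A: TP=576, FN=121+125+120+121=487 → 576/1063 = 0.54186
  B: TP=499, FN=25+16+15+24=80 → 499/579 = 0.86183
  C: TP=626, FN=23+37+46+36=142 → 626/768 = 0.81510
  D: TP=305, FN=15+11+15+11=52 → 305/357 = 0.85434
  E: TP=518, FN=84+101+114+102=401 → 518/919 = 0.56366
Weighted-recall = Σ (supportᵢ/N)·recallᵢ with N=3686: (1063/3686)·0.54186 + (579/3686)·0.86183 + (768/3686)·0.81510 + (357/3686)·0.85434 + (919/3686)·0.56366 = 0.6848

0.6848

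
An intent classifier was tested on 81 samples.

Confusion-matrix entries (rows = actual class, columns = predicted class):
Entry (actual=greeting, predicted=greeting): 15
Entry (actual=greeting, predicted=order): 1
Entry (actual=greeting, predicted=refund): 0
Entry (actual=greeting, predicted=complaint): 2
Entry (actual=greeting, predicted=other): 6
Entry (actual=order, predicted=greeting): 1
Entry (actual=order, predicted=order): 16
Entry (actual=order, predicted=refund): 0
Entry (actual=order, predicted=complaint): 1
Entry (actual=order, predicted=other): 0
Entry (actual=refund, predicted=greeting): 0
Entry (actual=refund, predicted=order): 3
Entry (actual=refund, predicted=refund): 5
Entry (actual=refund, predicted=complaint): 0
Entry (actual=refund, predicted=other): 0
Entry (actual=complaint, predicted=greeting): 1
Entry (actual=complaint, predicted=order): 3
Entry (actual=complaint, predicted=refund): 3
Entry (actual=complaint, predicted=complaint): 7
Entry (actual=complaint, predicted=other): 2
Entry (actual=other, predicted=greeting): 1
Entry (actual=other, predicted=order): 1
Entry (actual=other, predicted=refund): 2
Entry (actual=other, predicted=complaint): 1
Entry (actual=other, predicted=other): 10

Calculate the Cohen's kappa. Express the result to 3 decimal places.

0.561

Observed agreement pₒ = trace/N = 53/81 = 0.6543
Expected agreement pₑ = Σ (rowᵢ·colᵢ)/N² = (24·18 + 18·24 + 8·10 + 16·11 + 15·18)/81² = 0.2119
κ = (pₒ − pₑ)/(1 − pₑ) = (0.6543 − 0.2119)/(1 − 0.2119) = 0.561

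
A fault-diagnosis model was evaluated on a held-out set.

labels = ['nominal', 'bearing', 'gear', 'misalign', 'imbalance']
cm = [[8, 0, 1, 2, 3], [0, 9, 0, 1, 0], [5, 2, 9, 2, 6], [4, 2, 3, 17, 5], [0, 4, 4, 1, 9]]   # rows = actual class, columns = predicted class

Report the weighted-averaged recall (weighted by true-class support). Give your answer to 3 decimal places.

Per-class recall (TP/(TP+FN)):
  nominal: TP=8, FN=0+1+2+3=6 → 8/14 = 0.5714
  bearing: TP=9, FN=0+0+1+0=1 → 9/10 = 0.9000
  gear: TP=9, FN=5+2+2+6=15 → 9/24 = 0.3750
  misalign: TP=17, FN=4+2+3+5=14 → 17/31 = 0.5484
  imbalance: TP=9, FN=0+4+4+1=9 → 9/18 = 0.5000
Weighted-recall = Σ (supportᵢ/N)·recallᵢ with N=97: (14/97)·0.5714 + (10/97)·0.9000 + (24/97)·0.3750 + (31/97)·0.5484 + (18/97)·0.5000 = 0.536

0.536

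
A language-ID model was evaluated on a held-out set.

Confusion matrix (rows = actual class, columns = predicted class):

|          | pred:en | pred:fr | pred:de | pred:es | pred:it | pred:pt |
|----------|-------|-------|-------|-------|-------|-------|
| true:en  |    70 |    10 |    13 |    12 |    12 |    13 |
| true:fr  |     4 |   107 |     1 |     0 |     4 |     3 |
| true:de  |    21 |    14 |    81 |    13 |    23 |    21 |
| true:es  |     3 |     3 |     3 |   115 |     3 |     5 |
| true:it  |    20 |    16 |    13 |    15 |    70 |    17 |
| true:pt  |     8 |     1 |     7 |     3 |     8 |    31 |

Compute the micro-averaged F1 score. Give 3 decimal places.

Micro-averaging pools counts across classes: ΣTP=474, ΣFP=289, ΣFN=289.
Micro-F1 score = 2·TP/(2·TP+FP+FN) on pooled counts = 0.621 (equals overall accuracy in single-label multiclass).

0.621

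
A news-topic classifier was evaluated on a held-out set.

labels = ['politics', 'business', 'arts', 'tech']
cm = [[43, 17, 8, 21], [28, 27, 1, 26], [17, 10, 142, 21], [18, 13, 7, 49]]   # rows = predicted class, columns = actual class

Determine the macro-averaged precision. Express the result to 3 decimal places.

0.531

Per-class precision (TP/(TP+FP)):
  politics: TP=43, FP=17+8+21=46 → 43/89 = 0.4831
  business: TP=27, FP=28+1+26=55 → 27/82 = 0.3293
  arts: TP=142, FP=17+10+21=48 → 142/190 = 0.7474
  tech: TP=49, FP=18+13+7=38 → 49/87 = 0.5632
Macro-precision = mean = (0.4831 + 0.3293 + 0.7474 + 0.5632) / 4 = 0.531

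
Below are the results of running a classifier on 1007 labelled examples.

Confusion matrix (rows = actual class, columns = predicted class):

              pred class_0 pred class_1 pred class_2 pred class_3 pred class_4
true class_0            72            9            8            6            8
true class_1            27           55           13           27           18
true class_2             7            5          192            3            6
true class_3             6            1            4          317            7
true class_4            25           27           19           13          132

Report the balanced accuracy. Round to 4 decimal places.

0.7101

Balanced accuracy = mean of per-class recall.
  class_0: recall = 72/103 = 0.69903
  class_1: recall = 55/140 = 0.39286
  class_2: recall = 192/213 = 0.90141
  class_3: recall = 317/335 = 0.94627
  class_4: recall = 132/216 = 0.61111
Mean = (0.69903 + 0.39286 + 0.90141 + 0.94627 + 0.61111) / 5 = 0.7101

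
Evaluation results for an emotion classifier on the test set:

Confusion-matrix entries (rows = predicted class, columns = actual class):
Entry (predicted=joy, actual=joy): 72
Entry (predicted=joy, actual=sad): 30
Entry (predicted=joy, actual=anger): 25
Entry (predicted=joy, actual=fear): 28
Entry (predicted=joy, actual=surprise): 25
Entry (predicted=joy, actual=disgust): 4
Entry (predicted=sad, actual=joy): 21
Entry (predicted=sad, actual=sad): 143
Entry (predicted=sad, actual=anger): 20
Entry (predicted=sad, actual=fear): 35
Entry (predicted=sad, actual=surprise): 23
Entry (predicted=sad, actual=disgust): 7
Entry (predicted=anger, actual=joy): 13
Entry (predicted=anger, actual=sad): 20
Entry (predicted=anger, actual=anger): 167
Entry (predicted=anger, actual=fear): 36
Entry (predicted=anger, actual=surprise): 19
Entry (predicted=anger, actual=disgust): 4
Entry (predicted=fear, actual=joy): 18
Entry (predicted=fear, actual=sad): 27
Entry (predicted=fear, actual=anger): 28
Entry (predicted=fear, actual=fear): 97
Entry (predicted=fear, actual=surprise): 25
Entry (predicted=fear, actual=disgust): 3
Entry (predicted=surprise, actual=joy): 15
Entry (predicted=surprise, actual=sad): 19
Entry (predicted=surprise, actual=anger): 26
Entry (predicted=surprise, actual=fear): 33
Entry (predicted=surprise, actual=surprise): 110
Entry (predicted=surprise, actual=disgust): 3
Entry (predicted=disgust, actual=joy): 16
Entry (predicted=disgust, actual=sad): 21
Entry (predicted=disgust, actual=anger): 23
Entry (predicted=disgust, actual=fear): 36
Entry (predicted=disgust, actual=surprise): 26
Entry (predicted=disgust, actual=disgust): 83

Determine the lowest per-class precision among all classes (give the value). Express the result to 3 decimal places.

0.391

Per-class precision (TP/(TP+FP)):
  joy: TP=72, FP=30+25+28+25+4=112 → 72/184 = 0.3913
  sad: TP=143, FP=21+20+35+23+7=106 → 143/249 = 0.5743
  anger: TP=167, FP=13+20+36+19+4=92 → 167/259 = 0.6448
  fear: TP=97, FP=18+27+28+25+3=101 → 97/198 = 0.4899
  surprise: TP=110, FP=15+19+26+33+3=96 → 110/206 = 0.5340
  disgust: TP=83, FP=16+21+23+36+26=122 → 83/205 = 0.4049
Lowest is class 'joy' with precision = 0.391.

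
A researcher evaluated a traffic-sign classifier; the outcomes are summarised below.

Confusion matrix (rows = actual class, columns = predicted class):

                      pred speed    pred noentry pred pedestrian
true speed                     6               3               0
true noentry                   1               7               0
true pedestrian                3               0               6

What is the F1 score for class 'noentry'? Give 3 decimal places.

0.778

One-vs-rest for 'noentry': TP = diagonal; FP = other classes predicted 'noentry'; FN = 'noentry' predicted as other.
F1 score = 2·TP/(2·TP+FP+FN).
noentry: TP=7, FP=3+0=3, FN=1+0=1 → 14/18 = 0.7778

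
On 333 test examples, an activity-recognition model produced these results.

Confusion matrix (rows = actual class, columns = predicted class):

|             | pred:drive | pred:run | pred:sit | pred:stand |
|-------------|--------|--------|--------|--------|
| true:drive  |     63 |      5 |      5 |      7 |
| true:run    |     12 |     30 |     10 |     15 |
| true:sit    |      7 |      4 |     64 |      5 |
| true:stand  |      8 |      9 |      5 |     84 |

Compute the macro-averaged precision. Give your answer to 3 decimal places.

Per-class precision (TP/(TP+FP)):
  drive: TP=63, FP=12+7+8=27 → 63/90 = 0.7000
  run: TP=30, FP=5+4+9=18 → 30/48 = 0.6250
  sit: TP=64, FP=5+10+5=20 → 64/84 = 0.7619
  stand: TP=84, FP=7+15+5=27 → 84/111 = 0.7568
Macro-precision = mean = (0.7000 + 0.6250 + 0.7619 + 0.7568) / 4 = 0.711

0.711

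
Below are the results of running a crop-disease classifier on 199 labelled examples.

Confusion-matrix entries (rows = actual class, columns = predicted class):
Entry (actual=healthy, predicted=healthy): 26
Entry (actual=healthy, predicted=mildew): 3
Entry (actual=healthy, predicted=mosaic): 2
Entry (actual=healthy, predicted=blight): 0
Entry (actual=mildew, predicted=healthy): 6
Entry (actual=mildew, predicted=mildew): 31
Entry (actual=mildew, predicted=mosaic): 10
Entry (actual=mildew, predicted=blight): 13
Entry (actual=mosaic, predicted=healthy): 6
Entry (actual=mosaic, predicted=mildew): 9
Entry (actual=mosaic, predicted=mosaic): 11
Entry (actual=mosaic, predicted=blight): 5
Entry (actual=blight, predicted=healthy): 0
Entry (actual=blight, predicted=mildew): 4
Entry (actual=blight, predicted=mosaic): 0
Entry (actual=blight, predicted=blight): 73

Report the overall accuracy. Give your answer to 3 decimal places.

Accuracy = trace / total = (26+31+11+73=141) / 199 = 141/199 = 0.709

0.709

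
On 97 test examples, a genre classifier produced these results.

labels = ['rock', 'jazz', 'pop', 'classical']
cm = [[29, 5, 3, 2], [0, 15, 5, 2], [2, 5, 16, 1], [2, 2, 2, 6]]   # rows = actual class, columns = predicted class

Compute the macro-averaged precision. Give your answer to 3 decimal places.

Per-class precision (TP/(TP+FP)):
  rock: TP=29, FP=0+2+2=4 → 29/33 = 0.8788
  jazz: TP=15, FP=5+5+2=12 → 15/27 = 0.5556
  pop: TP=16, FP=3+5+2=10 → 16/26 = 0.6154
  classical: TP=6, FP=2+2+1=5 → 6/11 = 0.5455
Macro-precision = mean = (0.8788 + 0.5556 + 0.6154 + 0.5455) / 4 = 0.649

0.649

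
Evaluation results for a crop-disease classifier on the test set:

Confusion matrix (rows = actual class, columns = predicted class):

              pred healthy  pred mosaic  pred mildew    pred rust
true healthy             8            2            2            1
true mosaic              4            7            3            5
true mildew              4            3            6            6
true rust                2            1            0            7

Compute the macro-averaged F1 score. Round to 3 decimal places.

0.459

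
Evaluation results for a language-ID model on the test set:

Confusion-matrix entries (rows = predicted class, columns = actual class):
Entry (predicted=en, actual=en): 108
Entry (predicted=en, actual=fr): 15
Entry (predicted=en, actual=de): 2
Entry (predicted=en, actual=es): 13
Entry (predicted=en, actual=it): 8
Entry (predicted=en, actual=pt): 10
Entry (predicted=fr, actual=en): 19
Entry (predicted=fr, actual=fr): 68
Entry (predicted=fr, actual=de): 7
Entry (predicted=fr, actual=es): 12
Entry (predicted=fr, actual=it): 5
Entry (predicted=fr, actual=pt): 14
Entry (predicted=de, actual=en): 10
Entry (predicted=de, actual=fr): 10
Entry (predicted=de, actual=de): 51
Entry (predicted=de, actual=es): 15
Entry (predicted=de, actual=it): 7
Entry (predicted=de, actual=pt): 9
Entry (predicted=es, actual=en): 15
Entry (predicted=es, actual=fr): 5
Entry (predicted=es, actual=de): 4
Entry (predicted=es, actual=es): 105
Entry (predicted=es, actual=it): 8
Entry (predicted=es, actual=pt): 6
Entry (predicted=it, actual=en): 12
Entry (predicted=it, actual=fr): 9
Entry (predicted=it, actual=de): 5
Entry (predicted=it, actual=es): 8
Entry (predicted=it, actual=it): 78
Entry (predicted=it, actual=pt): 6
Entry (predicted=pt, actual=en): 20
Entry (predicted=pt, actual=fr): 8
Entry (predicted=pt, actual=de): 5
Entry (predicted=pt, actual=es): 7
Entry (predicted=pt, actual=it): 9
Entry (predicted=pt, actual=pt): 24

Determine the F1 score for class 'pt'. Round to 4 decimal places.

Take TP from the diagonal, FP from the rest of the 'pt' prediction marginal, FN from the rest of the 'pt' actual marginal.
F1 score = 2·TP/(2·TP+FP+FN).
pt: TP=24, FP=20+8+5+7+9=49, FN=10+14+9+6+6=45 → 48/142 = 0.33803

0.3380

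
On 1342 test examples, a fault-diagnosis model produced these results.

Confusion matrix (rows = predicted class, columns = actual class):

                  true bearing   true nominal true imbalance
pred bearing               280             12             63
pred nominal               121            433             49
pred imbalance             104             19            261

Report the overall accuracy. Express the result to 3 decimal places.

Accuracy = trace / total = (280+433+261=974) / 1342 = 974/1342 = 0.726

0.726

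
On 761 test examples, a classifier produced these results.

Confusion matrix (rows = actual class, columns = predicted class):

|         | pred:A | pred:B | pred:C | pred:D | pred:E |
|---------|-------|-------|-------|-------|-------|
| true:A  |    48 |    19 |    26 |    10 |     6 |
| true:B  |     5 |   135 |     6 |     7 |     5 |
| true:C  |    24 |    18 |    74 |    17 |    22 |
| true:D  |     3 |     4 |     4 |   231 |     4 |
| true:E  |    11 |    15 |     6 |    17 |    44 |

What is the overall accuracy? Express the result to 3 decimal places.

0.699

Accuracy = trace / total = (48+135+74+231+44=532) / 761 = 532/761 = 0.699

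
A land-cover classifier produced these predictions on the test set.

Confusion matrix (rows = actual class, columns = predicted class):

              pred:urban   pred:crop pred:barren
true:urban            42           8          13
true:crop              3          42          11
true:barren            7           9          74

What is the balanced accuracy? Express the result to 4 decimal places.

0.7463

Balanced accuracy = mean of per-class recall.
  urban: recall = 42/63 = 0.66667
  crop: recall = 42/56 = 0.75000
  barren: recall = 74/90 = 0.82222
Mean = (0.66667 + 0.75000 + 0.82222) / 3 = 0.7463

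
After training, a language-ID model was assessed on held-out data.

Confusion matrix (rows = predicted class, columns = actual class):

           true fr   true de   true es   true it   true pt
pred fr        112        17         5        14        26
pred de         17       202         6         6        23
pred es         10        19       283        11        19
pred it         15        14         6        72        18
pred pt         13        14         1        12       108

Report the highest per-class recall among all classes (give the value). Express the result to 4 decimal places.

0.9402

Per-class recall (TP/(TP+FN)):
  fr: TP=112, FN=17+10+15+13=55 → 112/167 = 0.67066
  de: TP=202, FN=17+19+14+14=64 → 202/266 = 0.75940
  es: TP=283, FN=5+6+6+1=18 → 283/301 = 0.94020
  it: TP=72, FN=14+6+11+12=43 → 72/115 = 0.62609
  pt: TP=108, FN=26+23+19+18=86 → 108/194 = 0.55670
Highest is class 'es' with recall = 0.9402.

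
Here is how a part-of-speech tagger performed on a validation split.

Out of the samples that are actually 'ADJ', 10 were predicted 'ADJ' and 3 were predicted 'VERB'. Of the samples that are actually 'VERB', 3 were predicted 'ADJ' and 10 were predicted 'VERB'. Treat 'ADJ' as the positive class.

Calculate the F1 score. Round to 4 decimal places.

0.7692

Precision = TP/(TP+FP) = 10/13 = 0.7692
Recall = TP/(TP+FN) = 10/13 = 0.7692
F1 = 2·TP/(2·TP+FP+FN) = 20/26 = 0.7692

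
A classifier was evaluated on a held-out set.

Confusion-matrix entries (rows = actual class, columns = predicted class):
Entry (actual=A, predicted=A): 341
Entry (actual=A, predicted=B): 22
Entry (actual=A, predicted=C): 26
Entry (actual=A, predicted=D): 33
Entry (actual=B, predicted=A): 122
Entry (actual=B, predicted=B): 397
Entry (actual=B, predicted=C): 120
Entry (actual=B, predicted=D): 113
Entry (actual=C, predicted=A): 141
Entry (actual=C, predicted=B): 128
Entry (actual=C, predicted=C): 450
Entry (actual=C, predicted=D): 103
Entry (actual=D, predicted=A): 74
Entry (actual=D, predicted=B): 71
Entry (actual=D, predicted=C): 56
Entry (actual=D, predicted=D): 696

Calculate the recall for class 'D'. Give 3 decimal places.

0.776

recall = TP/(TP+FN).
D: TP=696, FN=74+71+56=201 → 696/897 = 0.7759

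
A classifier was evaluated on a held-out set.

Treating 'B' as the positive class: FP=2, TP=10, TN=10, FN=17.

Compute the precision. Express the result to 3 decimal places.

0.833

Precision = TP/(TP+FP) = 10/(10+2) = 10/12 = 0.833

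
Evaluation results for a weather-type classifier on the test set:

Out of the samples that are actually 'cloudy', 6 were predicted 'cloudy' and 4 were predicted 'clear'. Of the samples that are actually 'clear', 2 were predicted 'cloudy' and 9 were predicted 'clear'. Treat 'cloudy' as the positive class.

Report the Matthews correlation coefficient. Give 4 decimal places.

0.4301

MCC = (TP·TN − FP·FN) / √((TP+FP)(TP+FN)(TN+FP)(TN+FN))
Numerator = 6·9 − 2·4 = 46
Denominator = √(8·10·11·13) = √11440 = 106.9579
MCC = 46 / 106.9579 = 0.4301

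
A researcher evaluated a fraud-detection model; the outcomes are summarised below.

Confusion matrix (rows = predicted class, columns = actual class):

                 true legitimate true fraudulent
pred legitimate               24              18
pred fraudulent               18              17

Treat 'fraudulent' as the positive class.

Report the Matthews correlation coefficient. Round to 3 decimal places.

0.057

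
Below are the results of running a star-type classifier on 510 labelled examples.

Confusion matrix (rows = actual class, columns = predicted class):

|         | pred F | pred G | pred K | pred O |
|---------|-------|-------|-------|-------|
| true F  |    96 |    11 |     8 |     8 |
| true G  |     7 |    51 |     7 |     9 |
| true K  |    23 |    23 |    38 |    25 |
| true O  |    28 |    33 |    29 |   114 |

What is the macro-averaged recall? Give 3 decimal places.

0.594

Per-class recall (TP/(TP+FN)):
  F: TP=96, FN=11+8+8=27 → 96/123 = 0.7805
  G: TP=51, FN=7+7+9=23 → 51/74 = 0.6892
  K: TP=38, FN=23+23+25=71 → 38/109 = 0.3486
  O: TP=114, FN=28+33+29=90 → 114/204 = 0.5588
Macro-recall = mean = (0.7805 + 0.6892 + 0.3486 + 0.5588) / 4 = 0.594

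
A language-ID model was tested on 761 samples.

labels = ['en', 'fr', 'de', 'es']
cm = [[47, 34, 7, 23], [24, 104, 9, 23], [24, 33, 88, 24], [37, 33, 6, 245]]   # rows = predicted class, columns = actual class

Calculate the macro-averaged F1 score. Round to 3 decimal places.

0.590

Per-class F1 score (2·TP/(2·TP+FP+FN)):
  en: TP=47, FP=34+7+23=64, FN=24+24+37=85 → 94/243 = 0.3868
  fr: TP=104, FP=24+9+23=56, FN=34+33+33=100 → 208/364 = 0.5714
  de: TP=88, FP=24+33+24=81, FN=7+9+6=22 → 176/279 = 0.6308
  es: TP=245, FP=37+33+6=76, FN=23+23+24=70 → 490/636 = 0.7704
Macro-F1 score = mean = (0.3868 + 0.5714 + 0.6308 + 0.7704) / 4 = 0.590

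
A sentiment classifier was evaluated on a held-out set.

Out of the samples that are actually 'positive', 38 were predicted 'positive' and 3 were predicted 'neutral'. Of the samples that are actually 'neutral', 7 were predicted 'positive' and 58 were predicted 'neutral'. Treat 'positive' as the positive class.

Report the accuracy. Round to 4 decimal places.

0.9057

Accuracy = (TP+TN)/N = (38+58)/106 = 0.9057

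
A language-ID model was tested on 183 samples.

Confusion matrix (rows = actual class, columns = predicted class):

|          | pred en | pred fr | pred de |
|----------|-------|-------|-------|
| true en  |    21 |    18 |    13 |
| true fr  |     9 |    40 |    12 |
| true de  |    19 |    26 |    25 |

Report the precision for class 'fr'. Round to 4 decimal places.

0.4762

Treat 'fr' as positive and all other classes as negative.
precision = TP/(TP+FP).
fr: TP=40, FP=18+26=44 → 40/84 = 0.47619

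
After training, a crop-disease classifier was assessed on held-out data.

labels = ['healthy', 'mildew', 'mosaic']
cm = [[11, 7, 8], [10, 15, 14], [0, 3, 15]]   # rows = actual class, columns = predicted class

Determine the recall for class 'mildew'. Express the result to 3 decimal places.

0.385

recall = TP/(TP+FN).
mildew: TP=15, FN=10+14=24 → 15/39 = 0.3846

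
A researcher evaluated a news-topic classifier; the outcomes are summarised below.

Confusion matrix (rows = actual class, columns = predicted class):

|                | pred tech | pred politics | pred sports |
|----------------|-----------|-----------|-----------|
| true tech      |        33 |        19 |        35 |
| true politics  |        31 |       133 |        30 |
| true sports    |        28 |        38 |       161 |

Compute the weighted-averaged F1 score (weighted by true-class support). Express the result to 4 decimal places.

Per-class F1 score (2·TP/(2·TP+FP+FN)):
  tech: TP=33, FP=31+28=59, FN=19+35=54 → 66/179 = 0.36872
  politics: TP=133, FP=19+38=57, FN=31+30=61 → 266/384 = 0.69271
  sports: TP=161, FP=35+30=65, FN=28+38=66 → 322/453 = 0.71082
Weighted-F1 score = Σ (supportᵢ/N)·F1 scoreᵢ with N=508: (87/508)·0.36872 + (194/508)·0.69271 + (227/508)·0.71082 = 0.6453

0.6453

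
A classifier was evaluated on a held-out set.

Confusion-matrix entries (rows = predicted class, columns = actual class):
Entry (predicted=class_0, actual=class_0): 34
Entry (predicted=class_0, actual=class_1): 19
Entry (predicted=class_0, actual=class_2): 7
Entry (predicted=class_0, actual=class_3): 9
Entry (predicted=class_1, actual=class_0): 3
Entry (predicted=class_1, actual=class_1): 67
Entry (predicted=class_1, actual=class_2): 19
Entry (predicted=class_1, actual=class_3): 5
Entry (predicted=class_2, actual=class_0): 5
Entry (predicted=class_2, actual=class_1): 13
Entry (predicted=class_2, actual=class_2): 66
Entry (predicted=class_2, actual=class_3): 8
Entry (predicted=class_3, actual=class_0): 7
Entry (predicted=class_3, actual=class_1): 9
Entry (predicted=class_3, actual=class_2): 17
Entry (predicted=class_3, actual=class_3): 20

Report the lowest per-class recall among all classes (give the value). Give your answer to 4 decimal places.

0.4762

Per-class recall (TP/(TP+FN)):
  class_0: TP=34, FN=3+5+7=15 → 34/49 = 0.69388
  class_1: TP=67, FN=19+13+9=41 → 67/108 = 0.62037
  class_2: TP=66, FN=7+19+17=43 → 66/109 = 0.60550
  class_3: TP=20, FN=9+5+8=22 → 20/42 = 0.47619
Lowest is class 'class_3' with recall = 0.4762.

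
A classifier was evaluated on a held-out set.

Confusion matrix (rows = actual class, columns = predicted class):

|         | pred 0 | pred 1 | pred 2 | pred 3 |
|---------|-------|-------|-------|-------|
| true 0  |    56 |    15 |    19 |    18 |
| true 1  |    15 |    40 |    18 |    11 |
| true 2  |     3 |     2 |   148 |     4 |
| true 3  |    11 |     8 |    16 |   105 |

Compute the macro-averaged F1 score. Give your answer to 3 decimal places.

0.675

Per-class F1 score (2·TP/(2·TP+FP+FN)):
  0: TP=56, FP=15+3+11=29, FN=15+19+18=52 → 112/193 = 0.5803
  1: TP=40, FP=15+2+8=25, FN=15+18+11=44 → 80/149 = 0.5369
  2: TP=148, FP=19+18+16=53, FN=3+2+4=9 → 296/358 = 0.8268
  3: TP=105, FP=18+11+4=33, FN=11+8+16=35 → 210/278 = 0.7554
Macro-F1 score = mean = (0.5803 + 0.5369 + 0.8268 + 0.7554) / 4 = 0.675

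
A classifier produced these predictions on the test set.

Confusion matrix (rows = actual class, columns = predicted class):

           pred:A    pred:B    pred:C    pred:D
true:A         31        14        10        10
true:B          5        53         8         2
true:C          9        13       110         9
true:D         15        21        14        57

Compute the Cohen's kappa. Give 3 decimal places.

Observed agreement pₒ = trace/N = 251/381 = 0.6588
Expected agreement pₑ = Σ (rowᵢ·colᵢ)/N² = (65·60 + 68·101 + 141·142 + 107·78)/381² = 0.2696
κ = (pₒ − pₑ)/(1 − pₑ) = (0.6588 − 0.2696)/(1 − 0.2696) = 0.533

0.533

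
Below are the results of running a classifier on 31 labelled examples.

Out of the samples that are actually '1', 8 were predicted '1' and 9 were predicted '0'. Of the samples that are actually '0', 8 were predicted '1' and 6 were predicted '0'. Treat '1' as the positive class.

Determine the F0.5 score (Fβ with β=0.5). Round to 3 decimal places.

Fβ = (1+β²)·TP / ((1+β²)·TP + β²·FN + FP), with β²=1/4
= 1.25·8 / (1.25·8 + 0.25·9 + 8) = 0.494

0.494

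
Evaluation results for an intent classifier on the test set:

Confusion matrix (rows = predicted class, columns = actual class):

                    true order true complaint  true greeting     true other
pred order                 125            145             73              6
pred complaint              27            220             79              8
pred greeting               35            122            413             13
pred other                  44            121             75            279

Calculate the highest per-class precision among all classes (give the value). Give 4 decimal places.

Per-class precision (TP/(TP+FP)):
  order: TP=125, FP=145+73+6=224 → 125/349 = 0.35817
  complaint: TP=220, FP=27+79+8=114 → 220/334 = 0.65868
  greeting: TP=413, FP=35+122+13=170 → 413/583 = 0.70840
  other: TP=279, FP=44+121+75=240 → 279/519 = 0.53757
Highest is class 'greeting' with precision = 0.7084.

0.7084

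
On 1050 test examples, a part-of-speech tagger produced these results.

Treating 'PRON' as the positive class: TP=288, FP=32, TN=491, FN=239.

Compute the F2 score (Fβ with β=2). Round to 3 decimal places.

0.593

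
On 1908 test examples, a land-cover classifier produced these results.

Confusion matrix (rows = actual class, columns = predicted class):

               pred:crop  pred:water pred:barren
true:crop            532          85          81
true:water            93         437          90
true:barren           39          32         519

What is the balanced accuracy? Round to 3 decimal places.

Balanced accuracy = mean of per-class recall.
  crop: recall = 532/698 = 0.7622
  water: recall = 437/620 = 0.7048
  barren: recall = 519/590 = 0.8797
Mean = (0.7622 + 0.7048 + 0.8797) / 3 = 0.782

0.782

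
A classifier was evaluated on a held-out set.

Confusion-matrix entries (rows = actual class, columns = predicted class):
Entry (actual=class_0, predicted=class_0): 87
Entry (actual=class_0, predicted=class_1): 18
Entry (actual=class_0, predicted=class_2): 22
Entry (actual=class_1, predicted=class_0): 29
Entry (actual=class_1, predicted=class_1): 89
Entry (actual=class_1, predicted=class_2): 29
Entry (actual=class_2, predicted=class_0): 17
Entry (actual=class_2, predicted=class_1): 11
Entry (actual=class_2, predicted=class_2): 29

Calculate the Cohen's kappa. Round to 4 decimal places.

Observed agreement pₒ = trace/N = 205/331 = 0.61934
Expected agreement pₑ = Σ (rowᵢ·colᵢ)/N² = (127·133 + 147·118 + 57·80)/331² = 0.35411
κ = (pₒ − pₑ)/(1 − pₑ) = (0.61934 − 0.35411)/(1 − 0.35411) = 0.4106

0.4106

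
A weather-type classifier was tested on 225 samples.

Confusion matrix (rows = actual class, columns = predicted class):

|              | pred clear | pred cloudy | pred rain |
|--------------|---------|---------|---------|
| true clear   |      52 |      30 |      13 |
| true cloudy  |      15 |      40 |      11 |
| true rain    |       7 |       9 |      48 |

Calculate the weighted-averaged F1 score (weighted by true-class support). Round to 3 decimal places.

0.622

Per-class F1 score (2·TP/(2·TP+FP+FN)):
  clear: TP=52, FP=15+7=22, FN=30+13=43 → 104/169 = 0.6154
  cloudy: TP=40, FP=30+9=39, FN=15+11=26 → 80/145 = 0.5517
  rain: TP=48, FP=13+11=24, FN=7+9=16 → 96/136 = 0.7059
Weighted-F1 score = Σ (supportᵢ/N)·F1 scoreᵢ with N=225: (95/225)·0.6154 + (66/225)·0.5517 + (64/225)·0.7059 = 0.622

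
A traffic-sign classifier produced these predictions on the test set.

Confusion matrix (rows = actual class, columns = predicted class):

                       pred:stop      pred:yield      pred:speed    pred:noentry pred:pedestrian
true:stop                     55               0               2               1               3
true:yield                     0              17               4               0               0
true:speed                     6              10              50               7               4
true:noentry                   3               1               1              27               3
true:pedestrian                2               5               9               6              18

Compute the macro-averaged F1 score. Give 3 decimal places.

0.687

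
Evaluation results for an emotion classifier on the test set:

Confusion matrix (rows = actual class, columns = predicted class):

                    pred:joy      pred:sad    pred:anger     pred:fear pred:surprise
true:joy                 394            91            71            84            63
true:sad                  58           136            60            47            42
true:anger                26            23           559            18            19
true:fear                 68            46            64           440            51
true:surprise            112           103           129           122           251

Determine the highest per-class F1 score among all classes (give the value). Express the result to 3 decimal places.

0.732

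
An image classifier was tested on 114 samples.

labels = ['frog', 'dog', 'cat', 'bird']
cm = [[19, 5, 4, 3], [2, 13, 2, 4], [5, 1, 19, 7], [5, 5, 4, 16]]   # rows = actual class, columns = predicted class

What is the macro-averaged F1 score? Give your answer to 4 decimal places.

Per-class F1 score (2·TP/(2·TP+FP+FN)):
  frog: TP=19, FP=2+5+5=12, FN=5+4+3=12 → 38/62 = 0.61290
  dog: TP=13, FP=5+1+5=11, FN=2+2+4=8 → 26/45 = 0.57778
  cat: TP=19, FP=4+2+4=10, FN=5+1+7=13 → 38/61 = 0.62295
  bird: TP=16, FP=3+4+7=14, FN=5+5+4=14 → 32/60 = 0.53333
Macro-F1 score = mean = (0.61290 + 0.57778 + 0.62295 + 0.53333) / 4 = 0.5867

0.5867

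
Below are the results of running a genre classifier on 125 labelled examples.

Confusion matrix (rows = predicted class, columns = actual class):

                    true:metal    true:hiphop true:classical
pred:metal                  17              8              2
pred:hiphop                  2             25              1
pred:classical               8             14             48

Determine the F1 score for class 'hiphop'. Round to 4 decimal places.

0.6667

Take TP from the diagonal, FP from the rest of the 'hiphop' prediction marginal, FN from the rest of the 'hiphop' actual marginal.
F1 score = 2·TP/(2·TP+FP+FN).
hiphop: TP=25, FP=2+1=3, FN=8+14=22 → 50/75 = 0.66667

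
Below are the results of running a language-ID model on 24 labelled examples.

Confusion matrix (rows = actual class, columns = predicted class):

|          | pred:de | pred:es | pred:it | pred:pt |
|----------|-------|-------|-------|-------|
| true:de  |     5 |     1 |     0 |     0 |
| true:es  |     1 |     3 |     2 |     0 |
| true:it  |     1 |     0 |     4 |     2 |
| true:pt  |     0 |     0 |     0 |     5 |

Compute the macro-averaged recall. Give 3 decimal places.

0.726

Per-class recall (TP/(TP+FN)):
  de: TP=5, FN=1+0+0=1 → 5/6 = 0.8333
  es: TP=3, FN=1+2+0=3 → 3/6 = 0.5000
  it: TP=4, FN=1+0+2=3 → 4/7 = 0.5714
  pt: TP=5, FN=0+0+0=0 → 5/5 = 1.0000
Macro-recall = mean = (0.8333 + 0.5000 + 0.5714 + 1.0000) / 4 = 0.726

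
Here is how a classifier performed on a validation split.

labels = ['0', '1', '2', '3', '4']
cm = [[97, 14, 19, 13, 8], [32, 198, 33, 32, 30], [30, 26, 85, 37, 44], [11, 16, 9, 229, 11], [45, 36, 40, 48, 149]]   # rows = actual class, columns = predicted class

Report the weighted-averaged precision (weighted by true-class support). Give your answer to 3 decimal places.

0.591

Per-class precision (TP/(TP+FP)):
  0: TP=97, FP=32+30+11+45=118 → 97/215 = 0.4512
  1: TP=198, FP=14+26+16+36=92 → 198/290 = 0.6828
  2: TP=85, FP=19+33+9+40=101 → 85/186 = 0.4570
  3: TP=229, FP=13+32+37+48=130 → 229/359 = 0.6379
  4: TP=149, FP=8+30+44+11=93 → 149/242 = 0.6157
Weighted-precision = Σ (supportᵢ/N)·precisionᵢ with N=1292: (151/1292)·0.4512 + (325/1292)·0.6828 + (222/1292)·0.4570 + (276/1292)·0.6379 + (318/1292)·0.6157 = 0.591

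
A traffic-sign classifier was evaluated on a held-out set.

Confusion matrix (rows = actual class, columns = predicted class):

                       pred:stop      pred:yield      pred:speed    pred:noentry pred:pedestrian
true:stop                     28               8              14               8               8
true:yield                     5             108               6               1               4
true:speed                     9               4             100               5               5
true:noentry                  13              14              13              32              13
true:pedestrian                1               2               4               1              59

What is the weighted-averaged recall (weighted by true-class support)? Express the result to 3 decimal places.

Per-class recall (TP/(TP+FN)):
  stop: TP=28, FN=8+14+8+8=38 → 28/66 = 0.4242
  yield: TP=108, FN=5+6+1+4=16 → 108/124 = 0.8710
  speed: TP=100, FN=9+4+5+5=23 → 100/123 = 0.8130
  noentry: TP=32, FN=13+14+13+13=53 → 32/85 = 0.3765
  pedestrian: TP=59, FN=1+2+4+1=8 → 59/67 = 0.8806
Weighted-recall = Σ (supportᵢ/N)·recallᵢ with N=465: (66/465)·0.4242 + (124/465)·0.8710 + (123/465)·0.8130 + (85/465)·0.3765 + (67/465)·0.8806 = 0.703

0.703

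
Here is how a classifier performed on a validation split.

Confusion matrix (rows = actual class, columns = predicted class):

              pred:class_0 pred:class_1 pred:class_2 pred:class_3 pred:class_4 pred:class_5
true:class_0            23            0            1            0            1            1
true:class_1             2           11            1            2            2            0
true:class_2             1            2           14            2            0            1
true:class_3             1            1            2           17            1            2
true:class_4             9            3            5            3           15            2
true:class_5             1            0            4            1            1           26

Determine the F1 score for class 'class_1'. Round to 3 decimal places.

0.629

F1 score = 2·TP/(2·TP+FP+FN).
class_1: TP=11, FP=0+2+1+3+0=6, FN=2+1+2+2+0=7 → 22/35 = 0.6286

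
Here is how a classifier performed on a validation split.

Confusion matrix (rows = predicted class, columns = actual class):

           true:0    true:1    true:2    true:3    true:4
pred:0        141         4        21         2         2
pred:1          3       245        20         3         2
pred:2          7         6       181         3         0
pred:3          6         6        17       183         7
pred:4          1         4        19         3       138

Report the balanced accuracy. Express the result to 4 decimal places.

Balanced accuracy = mean of per-class recall.
  0: recall = 141/158 = 0.89241
  1: recall = 245/265 = 0.92453
  2: recall = 181/258 = 0.70155
  3: recall = 183/194 = 0.94330
  4: recall = 138/149 = 0.92617
Mean = (0.89241 + 0.92453 + 0.70155 + 0.94330 + 0.92617) / 5 = 0.8776

0.8776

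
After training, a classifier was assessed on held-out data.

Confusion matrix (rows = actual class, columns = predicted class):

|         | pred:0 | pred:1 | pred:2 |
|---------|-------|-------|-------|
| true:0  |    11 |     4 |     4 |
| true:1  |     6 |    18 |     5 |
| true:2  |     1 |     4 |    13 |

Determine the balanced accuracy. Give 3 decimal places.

0.641

Balanced accuracy = mean of per-class recall.
  0: recall = 11/19 = 0.5789
  1: recall = 18/29 = 0.6207
  2: recall = 13/18 = 0.7222
Mean = (0.5789 + 0.6207 + 0.7222) / 3 = 0.641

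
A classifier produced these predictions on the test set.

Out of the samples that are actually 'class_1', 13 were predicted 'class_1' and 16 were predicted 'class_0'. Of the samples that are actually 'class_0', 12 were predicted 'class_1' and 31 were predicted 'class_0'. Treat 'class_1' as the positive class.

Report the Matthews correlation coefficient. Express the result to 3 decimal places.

MCC = (TP·TN − FP·FN) / √((TP+FP)(TP+FN)(TN+FP)(TN+FN))
Numerator = 13·31 − 12·16 = 211
Denominator = √(25·29·43·47) = √1465225 = 1210.4648
MCC = 211 / 1210.4648 = 0.174

0.174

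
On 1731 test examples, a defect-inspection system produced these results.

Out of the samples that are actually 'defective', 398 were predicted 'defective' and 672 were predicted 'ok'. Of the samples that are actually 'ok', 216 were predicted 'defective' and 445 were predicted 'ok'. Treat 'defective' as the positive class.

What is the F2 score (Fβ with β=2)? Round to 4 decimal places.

0.4066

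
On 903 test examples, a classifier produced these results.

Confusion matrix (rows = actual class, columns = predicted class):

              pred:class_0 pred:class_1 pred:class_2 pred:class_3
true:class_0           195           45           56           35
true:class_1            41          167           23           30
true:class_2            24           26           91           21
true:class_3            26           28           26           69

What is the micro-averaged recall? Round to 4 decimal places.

0.5781

Micro-averaging pools counts across classes: ΣTP=522, ΣFP=381, ΣFN=381.
Micro-recall = TP/(TP+FN) on pooled counts = 0.5781 (equals overall accuracy in single-label multiclass).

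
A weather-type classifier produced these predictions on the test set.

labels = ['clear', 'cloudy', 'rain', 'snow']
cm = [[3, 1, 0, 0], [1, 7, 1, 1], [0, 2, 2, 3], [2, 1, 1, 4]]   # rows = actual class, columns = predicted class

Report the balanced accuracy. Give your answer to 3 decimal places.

0.559

Balanced accuracy = mean of per-class recall.
  clear: recall = 3/4 = 0.7500
  cloudy: recall = 7/10 = 0.7000
  rain: recall = 2/7 = 0.2857
  snow: recall = 4/8 = 0.5000
Mean = (0.7500 + 0.7000 + 0.2857 + 0.5000) / 4 = 0.559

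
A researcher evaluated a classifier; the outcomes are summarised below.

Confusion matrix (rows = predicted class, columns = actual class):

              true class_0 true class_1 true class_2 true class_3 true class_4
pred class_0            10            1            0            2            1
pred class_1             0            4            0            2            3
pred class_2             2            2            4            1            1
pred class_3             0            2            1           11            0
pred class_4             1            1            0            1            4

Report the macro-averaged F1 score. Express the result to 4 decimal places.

0.5810

Per-class F1 score (2·TP/(2·TP+FP+FN)):
  class_0: TP=10, FP=1+0+2+1=4, FN=0+2+0+1=3 → 20/27 = 0.74074
  class_1: TP=4, FP=0+0+2+3=5, FN=1+2+2+1=6 → 8/19 = 0.42105
  class_2: TP=4, FP=2+2+1+1=6, FN=0+0+1+0=1 → 8/15 = 0.53333
  class_3: TP=11, FP=0+2+1+0=3, FN=2+2+1+1=6 → 22/31 = 0.70968
  class_4: TP=4, FP=1+1+0+1=3, FN=1+3+1+0=5 → 8/16 = 0.50000
Macro-F1 score = mean = (0.74074 + 0.42105 + 0.53333 + 0.70968 + 0.50000) / 5 = 0.5810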